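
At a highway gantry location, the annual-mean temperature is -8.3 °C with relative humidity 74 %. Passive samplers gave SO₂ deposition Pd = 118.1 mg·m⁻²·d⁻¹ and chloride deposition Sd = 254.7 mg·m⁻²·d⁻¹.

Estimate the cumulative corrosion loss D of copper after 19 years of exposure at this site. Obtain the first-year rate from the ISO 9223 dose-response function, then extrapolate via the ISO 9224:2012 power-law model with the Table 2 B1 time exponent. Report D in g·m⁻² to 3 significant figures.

D(19) = 37.1 g·m⁻²

copper: temperature factor f = +0.126·(-18.3) = -2.3058
  SO₂ term: 0.0053·118.1^0.26·exp(0.059·74-2.3058) = 0.1438
  Sd branch = 0.01025·Sd^0.27·e^(0.036·RH+0.049·T) = 0.4372 μm/a
  r_corr = 0.1438 + 0.4372 = 0.581 μm/a
Power-law: D(19) = r_corr · 19^0.667
  D(19) = 0.581 × 19^0.667 = 0.581 × 7.127 = 4.141 μm
  Mass loss = 4.141 μm × 8.96 g/cm³ = 37.1 g·m⁻²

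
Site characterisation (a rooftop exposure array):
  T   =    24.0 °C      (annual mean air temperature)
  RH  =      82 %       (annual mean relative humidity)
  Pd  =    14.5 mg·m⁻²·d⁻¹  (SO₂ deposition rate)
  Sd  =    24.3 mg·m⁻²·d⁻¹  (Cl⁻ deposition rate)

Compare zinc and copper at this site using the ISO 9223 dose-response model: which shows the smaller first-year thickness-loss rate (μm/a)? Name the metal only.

copper

zinc: temperature factor f = -0.071·(14.0) = -0.9940
  SO₂ term: 0.0129·14.5^0.44·exp(0.046·82-0.9940) = 0.6731
  Sd branch = 0.0175·Sd^0.57·e^(0.008·RH+0.085·T) = 1.598 μm/a
  sum: 0.6731 + 1.598 → r_corr = 2.271 μm/a
copper: T>10 °C ⇒ hinge -0.080·(24.0−10) = -1.1200
  Pd branch = 0.0053·Pd^0.26·e^(0.059·RH+f) = 0.4375 μm/a
  Cl⁻ term: 0.01025·24.3^0.27·exp(0.036·82+0.049·24.0) = 1.505
  sum: 0.4375 + 1.505 → r_corr = 1.943 μm/a
Ordering by μm/a: zinc (2.27) > copper (1.94)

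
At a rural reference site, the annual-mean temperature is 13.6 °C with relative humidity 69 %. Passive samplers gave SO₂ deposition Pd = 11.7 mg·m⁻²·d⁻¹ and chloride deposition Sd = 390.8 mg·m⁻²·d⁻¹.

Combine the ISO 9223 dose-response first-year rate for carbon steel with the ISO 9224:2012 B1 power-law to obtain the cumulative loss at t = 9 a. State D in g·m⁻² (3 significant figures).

D(9) = 2.23e+03 g·m⁻²

carbon steel: temperature factor f = -0.054·(3.6) = -0.1944
  SO₂ term: 1.77·11.7^0.52·exp(0.02·69-0.1944) = 20.81
  Cl⁻ term: 0.102·390.8^0.62·exp(0.033·69+0.04·13.6) = 69.3
  r_corr = 20.81 + 69.3 = 90.12 μm/a
Long-term exponent b (ISO 9224 Table 2, B1) = 0.523
  D(9) = 90.12 × 9^0.523 = 90.12 × 3.156 = 284.4 μm
  Mass loss = 284.4 μm × 7.85 g/cm³ = 2232 g·m⁻²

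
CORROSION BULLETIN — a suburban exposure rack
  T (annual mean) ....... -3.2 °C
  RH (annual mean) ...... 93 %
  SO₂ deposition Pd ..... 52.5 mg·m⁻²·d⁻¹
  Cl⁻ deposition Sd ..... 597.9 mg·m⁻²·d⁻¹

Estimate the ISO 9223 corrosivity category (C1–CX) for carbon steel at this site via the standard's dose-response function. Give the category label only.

carbon steel: temperature factor f = +0.150·(-13.2) = -1.9800
  SO₂ term: 1.77·52.5^0.52·exp(0.02·93-1.9800) = 12.31
  Sd branch = 0.102·Sd^0.62·e^(0.033·RH+0.04·T) = 101.7 μm/a
  sum: 12.31 + 101.7 → r_corr = 114 μm/a
114 μm/a falls in (80, 200] for carbon steel → category C5

C5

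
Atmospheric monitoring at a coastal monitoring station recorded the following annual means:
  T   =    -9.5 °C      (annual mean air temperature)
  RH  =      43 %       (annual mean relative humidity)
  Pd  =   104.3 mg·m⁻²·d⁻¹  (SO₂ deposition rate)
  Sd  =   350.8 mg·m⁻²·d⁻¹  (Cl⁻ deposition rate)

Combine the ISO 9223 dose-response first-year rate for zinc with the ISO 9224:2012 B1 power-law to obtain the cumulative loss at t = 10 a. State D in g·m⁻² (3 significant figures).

D(10) = 30.4 g·m⁻²

zinc: f(T) = +0.038·(T−10) [T≤10 °C] = -0.7410
  SO₂ term: 0.0129·104.3^0.44·exp(0.046·43-0.7410) = 0.3434
  Cl⁻ term: 0.0175·350.8^0.57·exp(0.008·43+0.085·-9.5) = 0.3108
  r_corr = 0.3434 + 0.3108 = 0.6542 μm/a
ISO 9224: D(t) = r_corr · t^b with b = 0.813 (zinc, B1)
  D(10) = 0.6542 × 10^0.813 = 0.6542 × 6.501 = 4.253 μm
  Mass loss = 4.253 μm × 7.14 g/cm³ = 30.37 g·m⁻²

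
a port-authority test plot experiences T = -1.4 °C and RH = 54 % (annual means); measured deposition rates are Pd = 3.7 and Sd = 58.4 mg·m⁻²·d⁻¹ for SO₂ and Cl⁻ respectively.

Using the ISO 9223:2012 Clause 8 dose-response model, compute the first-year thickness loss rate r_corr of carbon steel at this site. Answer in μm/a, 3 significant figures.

carbon steel: f(T) = +0.150·(T−10) [T≤10 °C] = -1.7100
  Pd branch = 1.77·Pd^0.52·e^(0.02·RH+f) = 1.861 μm/a
  Cl⁻ term: 0.102·58.4^0.62·exp(0.033·54+0.04·-1.4) = 7.135
  sum: 1.861 + 7.135 → r_corr = 8.996 μm/a

r_corr = 9.00 μm/a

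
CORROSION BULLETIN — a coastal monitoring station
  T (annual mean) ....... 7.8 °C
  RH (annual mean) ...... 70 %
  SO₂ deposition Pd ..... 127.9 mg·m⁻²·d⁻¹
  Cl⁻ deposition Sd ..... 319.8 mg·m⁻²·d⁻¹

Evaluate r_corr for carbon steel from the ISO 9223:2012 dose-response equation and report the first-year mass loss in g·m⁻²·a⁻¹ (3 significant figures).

r_corr = 899 g·m⁻²·a⁻¹

carbon steel: f(T) = +0.150·(T−10) [T≤10 °C] = -0.3300
  sulphur-dioxide contribution → 64.3 μm/a
  chloride contribution → 50.16 μm/a
  ⇒ r_corr(carbon steel) = 114.5 μm/a
Convert to mass loss: 114.5 μm/a × 7.85 g/cm³ = 898.5 g·m⁻²·a⁻¹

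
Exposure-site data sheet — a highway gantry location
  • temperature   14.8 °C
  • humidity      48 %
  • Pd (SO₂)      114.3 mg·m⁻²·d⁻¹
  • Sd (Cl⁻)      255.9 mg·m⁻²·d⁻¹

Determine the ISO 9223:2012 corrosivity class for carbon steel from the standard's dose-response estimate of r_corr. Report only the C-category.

C4

carbon steel: T>10 °C ⇒ hinge -0.054·(14.8−10) = -0.2592
  Pd branch = 1.77·Pd^0.52·e^(0.02·RH+f) = 41.93 μm/a
  Sd branch = 0.102·Sd^0.62·e^(0.033·RH+0.04·T) = 27.97 μm/a
  sum: 41.93 + 27.97 → r_corr = 69.89 μm/a
ISO 9223 Table 2 (carbon steel): 50 < 69.9 ≤ 80 μm/a ⇒ C4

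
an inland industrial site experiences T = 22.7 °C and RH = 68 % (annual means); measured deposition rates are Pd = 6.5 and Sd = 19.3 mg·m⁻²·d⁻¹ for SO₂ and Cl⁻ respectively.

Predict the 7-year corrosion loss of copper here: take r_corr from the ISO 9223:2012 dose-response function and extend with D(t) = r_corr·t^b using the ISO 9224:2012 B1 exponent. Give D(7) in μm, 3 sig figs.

D(7) = 3.57 μm

copper: temperature factor f = -0.080·(12.7) = -1.0160
  SO₂ term: 0.0053·6.5^0.26·exp(0.059·68-1.0160) = 0.1725
  Sd branch = 0.01025·Sd^0.27·e^(0.036·RH+0.049·T) = 0.8018 μm/a
  sum: 0.1725 + 0.8018 → r_corr = 0.9743 μm/a
Power-law: D(7) = r_corr · 7^0.667
  D(7) = 0.9743 × 7^0.667 = 0.9743 × 3.662 = 3.567 μm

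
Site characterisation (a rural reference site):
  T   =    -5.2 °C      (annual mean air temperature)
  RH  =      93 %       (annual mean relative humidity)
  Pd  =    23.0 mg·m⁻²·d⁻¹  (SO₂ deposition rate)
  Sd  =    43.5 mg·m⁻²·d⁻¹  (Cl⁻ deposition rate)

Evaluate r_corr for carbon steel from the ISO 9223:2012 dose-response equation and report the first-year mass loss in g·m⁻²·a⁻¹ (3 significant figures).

carbon steel: temperature factor f = +0.150·(-15.2) = -2.2800
  SO₂ term: 1.77·23.0^0.52·exp(0.02·93-2.2800) = 5.938
  Sd branch = 0.102·Sd^0.62·e^(0.033·RH+0.04·T) = 18.49 μm/a
  sum: 5.938 + 18.49 → r_corr = 24.43 μm/a
Convert to mass loss: 24.43 μm/a × 7.85 g/cm³ = 191.8 g·m⁻²·a⁻¹

r_corr = 192 g·m⁻²·a⁻¹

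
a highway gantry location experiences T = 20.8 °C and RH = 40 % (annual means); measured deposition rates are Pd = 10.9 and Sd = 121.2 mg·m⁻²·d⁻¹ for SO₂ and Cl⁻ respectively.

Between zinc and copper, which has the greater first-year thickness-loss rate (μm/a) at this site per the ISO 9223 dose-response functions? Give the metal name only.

zinc

zinc: temperature factor f = -0.071·(10.8) = -0.7668
  SO₂ term: 0.0129·10.9^0.44·exp(0.046·40-0.7668) = 0.1079
  Cl⁻ term: 0.0175·121.2^0.57·exp(0.008·40+0.085·20.8) = 2.175
  r_corr = 0.1079 + 2.175 = 2.283 μm/a
copper: temperature factor f = -0.080·(10.8) = -0.8640
  SO₂ term: 0.0053·10.9^0.26·exp(0.059·40-0.8640) = 0.04403
  Sd branch = 0.01025·Sd^0.27·e^(0.036·RH+0.049·T) = 0.4378 μm/a
  r_corr = 0.04403 + 0.4378 = 0.4818 μm/a
Ordering by μm/a: zinc (2.28) > copper (0.482)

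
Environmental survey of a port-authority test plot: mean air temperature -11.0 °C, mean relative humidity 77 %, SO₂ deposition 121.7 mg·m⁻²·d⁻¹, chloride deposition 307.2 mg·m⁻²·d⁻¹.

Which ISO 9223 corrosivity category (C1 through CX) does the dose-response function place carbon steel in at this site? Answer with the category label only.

C3

carbon steel: temperature factor f = +0.150·(-21.0) = -3.1500
  SO₂ term: 1.77·121.7^0.52·exp(0.02·77-3.1500) = 4.296
  Cl⁻ term: 0.102·307.2^0.62·exp(0.033·77+0.04·-11.0) = 29.06
  r_corr = 4.296 + 29.06 = 33.35 μm/a
33.4 μm/a falls in (25, 50] for carbon steel → category C3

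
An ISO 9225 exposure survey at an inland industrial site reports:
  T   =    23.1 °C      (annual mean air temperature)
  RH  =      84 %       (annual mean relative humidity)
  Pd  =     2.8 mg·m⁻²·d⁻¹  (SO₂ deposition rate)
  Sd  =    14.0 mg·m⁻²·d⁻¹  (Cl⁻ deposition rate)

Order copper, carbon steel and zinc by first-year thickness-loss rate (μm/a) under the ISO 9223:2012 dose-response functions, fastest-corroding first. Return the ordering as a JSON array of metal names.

["carbon steel", "copper", "zinc"]

copper: T>10 °C ⇒ hinge -0.080·(23.1−10) = -1.0480
  Pd branch = 0.0053·Pd^0.26·e^(0.059·RH+f) = 0.345 μm/a
  Cl⁻ term: 0.01025·14.0^0.27·exp(0.036·84+0.049·23.1) = 1.334
  r_corr = 0.345 + 1.334 = 1.679 μm/a
carbon steel: T>10 °C ⇒ hinge -0.054·(23.1−10) = -0.7074
  Pd branch = 1.77·Pd^0.52·e^(0.02·RH+f) = 7.996 μm/a
  Cl⁻ term: 0.102·14.0^0.62·exp(0.033·84+0.04·23.1) = 21.1
  r_corr = 7.996 + 21.1 = 29.1 μm/a
zinc: T>10 °C ⇒ hinge -0.071·(23.1−10) = -0.9301
  Pd branch = 0.0129·Pd^0.44·e^(0.046·RH+f) = 0.3815 μm/a
  Cl⁻ term: 0.0175·14.0^0.57·exp(0.008·84+0.085·23.1) = 1.099
  sum: 0.3815 + 1.099 → r_corr = 1.48 μm/a
Ordering by μm/a: carbon steel (29.1) > copper (1.68) > zinc (1.48)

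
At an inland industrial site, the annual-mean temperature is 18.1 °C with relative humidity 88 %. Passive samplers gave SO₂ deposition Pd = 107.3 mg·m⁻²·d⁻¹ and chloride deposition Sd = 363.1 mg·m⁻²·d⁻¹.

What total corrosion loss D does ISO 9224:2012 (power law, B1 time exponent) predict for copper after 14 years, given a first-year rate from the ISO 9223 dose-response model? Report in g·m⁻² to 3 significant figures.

D(14) = 239 g·m⁻²

copper: f(T) = -0.080·(T−10) [T>10 °C] = -0.6480
  sulphur-dioxide contribution → 1.681 μm/a
  chloride contribution → 2.904 μm/a
  total first-year rate 4.585 μm/a
ISO 9224: D(t) = r_corr · t^b with b = 0.667 (copper, B1)
  D(14) = 4.585 × 14^0.667 = 4.585 × 5.814 = 26.66 μm
  Mass loss = 26.66 μm × 8.96 g/cm³ = 238.8 g·m⁻²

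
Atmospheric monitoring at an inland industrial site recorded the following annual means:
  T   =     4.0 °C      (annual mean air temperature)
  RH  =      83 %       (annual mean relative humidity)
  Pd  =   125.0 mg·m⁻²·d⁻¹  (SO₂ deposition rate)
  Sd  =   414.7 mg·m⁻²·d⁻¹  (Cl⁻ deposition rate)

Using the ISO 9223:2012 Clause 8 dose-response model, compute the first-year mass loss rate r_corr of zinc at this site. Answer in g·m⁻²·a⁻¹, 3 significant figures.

r_corr = 38.5 g·m⁻²·a⁻¹

zinc: T≤10 °C ⇒ hinge +0.038·(4.0−10) = -0.2280
  sulphur-dioxide contribution → 3.912 μm/a
  chloride contribution → 1.483 μm/a
  total first-year rate 5.395 μm/a
Convert to mass loss: 5.395 μm/a × 7.14 g/cm³ = 38.52 g·m⁻²·a⁻¹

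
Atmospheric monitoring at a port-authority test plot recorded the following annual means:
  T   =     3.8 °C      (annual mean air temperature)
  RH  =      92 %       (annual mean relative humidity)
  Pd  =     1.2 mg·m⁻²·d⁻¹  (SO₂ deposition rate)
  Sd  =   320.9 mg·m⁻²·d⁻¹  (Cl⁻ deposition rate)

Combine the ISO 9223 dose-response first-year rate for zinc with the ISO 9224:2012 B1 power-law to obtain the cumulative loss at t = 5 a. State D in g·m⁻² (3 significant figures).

D(5) = 55.9 g·m⁻²

zinc: f(T) = +0.038·(T−10) [T≤10 °C] = -0.2356
  sulphur-dioxide contribution → 0.7604 μm/a
  chloride contribution → 1.354 μm/a
  total first-year rate 2.114 μm/a
ISO 9224: D(t) = r_corr · t^b with b = 0.813 (zinc, B1)
  D(5) = 2.114 × 5^0.813 = 2.114 × 3.701 = 7.824 μm
  Mass loss = 7.824 μm × 7.14 g/cm³ = 55.86 g·m⁻²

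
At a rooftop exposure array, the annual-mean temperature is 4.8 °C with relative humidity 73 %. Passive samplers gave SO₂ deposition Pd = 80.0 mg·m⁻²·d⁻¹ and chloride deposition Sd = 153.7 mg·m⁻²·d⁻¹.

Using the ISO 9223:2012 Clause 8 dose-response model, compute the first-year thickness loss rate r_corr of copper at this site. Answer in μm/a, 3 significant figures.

copper: temperature factor f = +0.126·(-5.2) = -0.6552
  SO₂ term: 0.0053·80.0^0.26·exp(0.059·73-0.6552) = 0.6383
  Cl⁻ term: 0.01025·153.7^0.27·exp(0.036·73+0.049·4.8) = 0.6992
  r_corr = 0.6383 + 0.6992 = 1.338 μm/a

r_corr = 1.34 μm/a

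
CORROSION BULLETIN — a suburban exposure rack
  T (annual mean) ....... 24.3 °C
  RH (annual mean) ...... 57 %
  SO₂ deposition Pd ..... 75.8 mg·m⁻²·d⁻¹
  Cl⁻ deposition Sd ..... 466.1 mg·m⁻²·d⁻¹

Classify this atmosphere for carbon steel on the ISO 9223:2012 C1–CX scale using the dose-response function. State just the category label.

C5

carbon steel: T>10 °C ⇒ hinge -0.054·(24.3−10) = -0.7722
  SO₂ term: 1.77·75.8^0.52·exp(0.02·57-0.7722) = 24.27
  Sd branch = 0.102·Sd^0.62·e^(0.033·RH+0.04·T) = 79.82 μm/a
  r_corr = 24.27 + 79.82 = 104.1 μm/a
ISO 9223 Table 2 (carbon steel): 80 < 104 ≤ 200 μm/a ⇒ C5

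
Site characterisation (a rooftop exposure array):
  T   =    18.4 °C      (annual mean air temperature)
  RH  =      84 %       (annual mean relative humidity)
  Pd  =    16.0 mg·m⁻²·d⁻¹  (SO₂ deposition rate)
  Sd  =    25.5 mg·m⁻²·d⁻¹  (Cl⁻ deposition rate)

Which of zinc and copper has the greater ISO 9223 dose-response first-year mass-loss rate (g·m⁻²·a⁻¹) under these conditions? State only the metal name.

copper

zinc: T>10 °C ⇒ hinge -0.071·(18.4−10) = -0.5964
  sulphur-dioxide contribution → 1.147 μm/a
  chloride contribution → 1.037 μm/a
  total first-year rate 2.184 μm/a
  mass loss = 2.184 μm/a × 7.14 g/cm³ = 15.59 g·m⁻²·a⁻¹
copper: temperature factor f = -0.080·(8.4) = -0.6720
  sulphur-dioxide contribution → 0.7904 μm/a
  chloride contribution → 1.246 μm/a
  total first-year rate 2.036 μm/a
  mass loss = 2.036 μm/a × 8.96 g/cm³ = 18.24 g·m⁻²·a⁻¹
Ordering by g·m⁻²·a⁻¹: copper (18.2) > zinc (15.6)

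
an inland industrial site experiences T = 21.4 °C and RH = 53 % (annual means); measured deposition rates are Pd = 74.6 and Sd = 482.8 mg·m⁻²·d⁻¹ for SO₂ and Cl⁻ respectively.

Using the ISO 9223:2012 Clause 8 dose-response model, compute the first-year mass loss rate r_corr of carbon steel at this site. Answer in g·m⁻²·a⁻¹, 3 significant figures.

r_corr = 704 g·m⁻²·a⁻¹

carbon steel: temperature factor f = -0.054·(11.4) = -0.6156
  Pd branch = 1.77·Pd^0.52·e^(0.02·RH+f) = 25.99 μm/a
  Cl⁻ term: 0.102·482.8^0.62·exp(0.033·53+0.04·21.4) = 63.66
  sum: 25.99 + 63.66 → r_corr = 89.65 μm/a
Convert to mass loss: 89.65 μm/a × 7.85 g/cm³ = 703.8 g·m⁻²·a⁻¹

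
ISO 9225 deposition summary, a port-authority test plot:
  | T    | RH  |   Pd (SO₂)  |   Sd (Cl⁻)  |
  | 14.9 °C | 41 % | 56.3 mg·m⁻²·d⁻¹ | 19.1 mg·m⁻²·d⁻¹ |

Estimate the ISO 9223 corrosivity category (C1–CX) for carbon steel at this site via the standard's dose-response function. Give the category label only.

C3

carbon steel: temperature factor f = -0.054·(4.9) = -0.2646
  Pd branch = 1.77·Pd^0.52·e^(0.02·RH+f) = 25.09 μm/a
  Cl⁻ term: 0.102·19.1^0.62·exp(0.033·41+0.04·14.9) = 4.459
  sum: 25.09 + 4.459 → r_corr = 29.55 μm/a
Category bounds: 25…50 μm/a bracket r_corr ⇒ C3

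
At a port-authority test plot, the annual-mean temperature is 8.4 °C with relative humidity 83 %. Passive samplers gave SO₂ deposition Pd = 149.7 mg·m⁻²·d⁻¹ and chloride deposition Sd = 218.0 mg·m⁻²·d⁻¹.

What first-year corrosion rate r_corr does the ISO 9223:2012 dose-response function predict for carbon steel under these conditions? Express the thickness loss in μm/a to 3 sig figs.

carbon steel: temperature factor f = +0.150·(-1.6) = -0.2400
  SO₂ term: 1.77·149.7^0.52·exp(0.02·83-0.2400) = 99.03
  Cl⁻ term: 0.102·218.0^0.62·exp(0.033·83+0.04·8.4) = 62.22
  r_corr = 99.03 + 62.22 = 161.3 μm/a

r_corr = 161 μm/a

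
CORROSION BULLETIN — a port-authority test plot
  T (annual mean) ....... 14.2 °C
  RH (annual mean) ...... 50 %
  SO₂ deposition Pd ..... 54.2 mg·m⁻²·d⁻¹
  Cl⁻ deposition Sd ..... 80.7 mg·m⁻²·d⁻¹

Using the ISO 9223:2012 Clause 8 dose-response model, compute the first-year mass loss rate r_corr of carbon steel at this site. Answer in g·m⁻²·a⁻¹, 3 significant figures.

carbon steel: f(T) = -0.054·(T−10) [T>10 °C] = -0.2268
  SO₂ term: 1.77·54.2^0.52·exp(0.02·50-0.2268) = 30.58
  Cl⁻ term: 0.102·80.7^0.62·exp(0.033·50+0.04·14.2) = 14.26
  sum: 30.58 + 14.26 → r_corr = 44.84 μm/a
Convert to mass loss: 44.84 μm/a × 7.85 g/cm³ = 352 g·m⁻²·a⁻¹

r_corr = 352 g·m⁻²·a⁻¹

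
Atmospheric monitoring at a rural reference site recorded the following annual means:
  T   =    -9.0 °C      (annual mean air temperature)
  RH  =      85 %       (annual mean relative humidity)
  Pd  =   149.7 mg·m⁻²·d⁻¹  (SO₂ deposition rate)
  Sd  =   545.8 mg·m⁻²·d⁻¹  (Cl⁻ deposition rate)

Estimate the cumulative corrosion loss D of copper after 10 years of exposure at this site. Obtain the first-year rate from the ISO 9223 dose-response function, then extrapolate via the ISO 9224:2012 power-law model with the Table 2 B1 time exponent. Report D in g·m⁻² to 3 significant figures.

D(10) = 43.2 g·m⁻²

copper: T≤10 °C ⇒ hinge +0.126·(-9.0−10) = -2.3940
  SO₂ term: 0.0053·149.7^0.26·exp(0.059·85-2.3940) = 0.268
  Cl⁻ term: 0.01025·545.8^0.27·exp(0.036·85+0.049·-9.0) = 0.7712
  r_corr = 0.268 + 0.7712 = 1.039 μm/a
ISO 9224: D(t) = r_corr · t^b with b = 0.667 (copper, B1)
  D(10) = 1.039 × 10^0.667 = 1.039 × 4.645 = 4.827 μm
  Mass loss = 4.827 μm × 8.96 g/cm³ = 43.25 g·m⁻²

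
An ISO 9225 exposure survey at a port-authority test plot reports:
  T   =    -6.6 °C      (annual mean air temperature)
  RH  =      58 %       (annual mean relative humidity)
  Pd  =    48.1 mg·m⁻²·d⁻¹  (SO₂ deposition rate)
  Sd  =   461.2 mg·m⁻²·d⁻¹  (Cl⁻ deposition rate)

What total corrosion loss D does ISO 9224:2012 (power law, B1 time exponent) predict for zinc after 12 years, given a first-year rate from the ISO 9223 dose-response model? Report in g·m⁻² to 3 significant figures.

zinc: T≤10 °C ⇒ hinge +0.038·(-6.6−10) = -0.6308
  Pd branch = 0.0129·Pd^0.44·e^(0.046·RH+f) = 0.5438 μm/a
  Sd branch = 0.0175·Sd^0.57·e^(0.008·RH+0.085·T) = 0.524 μm/a
  sum: 0.5438 + 0.524 → r_corr = 1.068 μm/a
Long-term exponent b (ISO 9224 Table 2, B1) = 0.813
  D(12) = 1.068 × 12^0.813 = 1.068 × 7.54 = 8.052 μm
  Mass loss = 8.052 μm × 7.14 g/cm³ = 57.49 g·m⁻²

D(12) = 57.5 g·m⁻²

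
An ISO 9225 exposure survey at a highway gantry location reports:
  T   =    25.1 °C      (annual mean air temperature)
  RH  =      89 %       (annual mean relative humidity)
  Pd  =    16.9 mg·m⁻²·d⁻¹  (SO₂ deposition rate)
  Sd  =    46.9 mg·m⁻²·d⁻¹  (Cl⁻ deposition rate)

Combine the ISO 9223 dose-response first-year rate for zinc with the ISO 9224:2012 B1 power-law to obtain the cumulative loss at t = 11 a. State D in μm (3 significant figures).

D(11) = 25.4 μm

zinc: T>10 °C ⇒ hinge -0.071·(25.1−10) = -1.0721
  SO₂ term: 0.0129·16.9^0.44·exp(0.046·89-1.0721) = 0.9189
  Sd branch = 0.0175·Sd^0.57·e^(0.008·RH+0.085·T) = 2.7 μm/a
  sum: 0.9189 + 2.7 → r_corr = 3.619 μm/a
Power-law: D(11) = r_corr · 11^0.813
  D(11) = 3.619 × 11^0.813 = 3.619 × 7.025 = 25.42 μm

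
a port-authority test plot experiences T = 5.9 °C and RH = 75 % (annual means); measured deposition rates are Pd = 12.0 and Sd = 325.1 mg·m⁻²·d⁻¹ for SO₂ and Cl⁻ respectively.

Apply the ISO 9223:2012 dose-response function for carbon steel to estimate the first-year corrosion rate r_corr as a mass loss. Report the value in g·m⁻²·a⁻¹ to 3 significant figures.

carbon steel: T≤10 °C ⇒ hinge +0.150·(5.9−10) = -0.6150
  sulphur-dioxide contribution → 15.61 μm/a
  chloride contribution → 55.39 μm/a
  total first-year rate 71 μm/a
Convert to mass loss: 71 μm/a × 7.85 g/cm³ = 557.4 g·m⁻²·a⁻¹

r_corr = 557 g·m⁻²·a⁻¹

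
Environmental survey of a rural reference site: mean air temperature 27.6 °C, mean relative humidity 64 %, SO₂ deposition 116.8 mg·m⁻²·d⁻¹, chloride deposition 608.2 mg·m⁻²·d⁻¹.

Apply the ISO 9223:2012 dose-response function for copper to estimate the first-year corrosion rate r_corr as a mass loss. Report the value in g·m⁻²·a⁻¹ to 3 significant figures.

r_corr = 21.8 g·m⁻²·a⁻¹

copper: f(T) = -0.080·(T−10) [T>10 °C] = -1.4080
  SO₂ term: 0.0053·116.8^0.26·exp(0.059·64-1.4080) = 0.1951
  Cl⁻ term: 0.01025·608.2^0.27·exp(0.036·64+0.049·27.6) = 2.241
  sum: 0.1951 + 2.241 → r_corr = 2.436 μm/a
Convert to mass loss: 2.436 μm/a × 8.96 g/cm³ = 21.82 g·m⁻²·a⁻¹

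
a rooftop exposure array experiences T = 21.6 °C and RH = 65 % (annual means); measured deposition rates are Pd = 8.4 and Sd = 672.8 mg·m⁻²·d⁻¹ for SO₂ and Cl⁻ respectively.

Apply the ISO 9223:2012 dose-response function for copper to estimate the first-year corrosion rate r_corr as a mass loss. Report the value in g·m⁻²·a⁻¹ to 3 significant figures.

copper: T>10 °C ⇒ hinge -0.080·(21.6−10) = -0.9280
  Pd branch = 0.0053·Pd^0.26·e^(0.059·RH+f) = 0.1687 μm/a
  Sd branch = 0.01025·Sd^0.27·e^(0.036·RH+0.049·T) = 1.779 μm/a
  r_corr = 0.1687 + 1.779 = 1.948 μm/a
Convert to mass loss: 1.948 μm/a × 8.96 g/cm³ = 17.45 g·m⁻²·a⁻¹

r_corr = 17.5 g·m⁻²·a⁻¹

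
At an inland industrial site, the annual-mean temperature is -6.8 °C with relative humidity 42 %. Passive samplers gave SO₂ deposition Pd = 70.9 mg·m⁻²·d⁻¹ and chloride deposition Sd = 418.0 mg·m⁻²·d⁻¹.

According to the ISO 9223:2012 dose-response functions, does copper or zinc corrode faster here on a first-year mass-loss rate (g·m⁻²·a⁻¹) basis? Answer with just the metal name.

zinc

copper: temperature factor f = +0.126·(-16.8) = -2.1168
  Pd branch = 0.0053·Pd^0.26·e^(0.059·RH+f) = 0.02303 μm/a
  Sd branch = 0.01025·Sd^0.27·e^(0.036·RH+0.049·T) = 0.17 μm/a
  sum: 0.02303 + 0.17 → r_corr = 0.193 μm/a
  mass loss = 0.193 μm/a × 8.96 g/cm³ = 1.729 g·m⁻²·a⁻¹
zinc: f(T) = +0.038·(T−10) [T≤10 °C] = -0.6384
  Pd branch = 0.0129·Pd^0.44·e^(0.046·RH+f) = 0.3067 μm/a
  Sd branch = 0.0175·Sd^0.57·e^(0.008·RH+0.085·T) = 0.4286 μm/a
  r_corr = 0.3067 + 0.4286 = 0.7352 μm/a
  mass loss = 0.7352 μm/a × 7.14 g/cm³ = 5.25 g·m⁻²·a⁻¹
Ordering by g·m⁻²·a⁻¹: zinc (5.25) > copper (1.73)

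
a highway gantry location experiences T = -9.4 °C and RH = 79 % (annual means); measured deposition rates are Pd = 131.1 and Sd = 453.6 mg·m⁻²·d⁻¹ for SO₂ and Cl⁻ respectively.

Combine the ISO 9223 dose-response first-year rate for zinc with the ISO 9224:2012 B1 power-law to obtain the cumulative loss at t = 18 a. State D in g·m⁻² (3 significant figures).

D(18) = 186 g·m⁻²

zinc: temperature factor f = +0.038·(-19.4) = -0.7372
  sulphur-dioxide contribution → 1.997 μm/a
  chloride contribution → 0.484 μm/a
  ⇒ r_corr(zinc) = 2.481 μm/a
ISO 9224: D(t) = r_corr · t^b with b = 0.813 (zinc, B1)
  D(18) = 2.481 × 18^0.813 = 2.481 × 10.48 = 26.01 μm
  Mass loss = 26.01 μm × 7.14 g/cm³ = 185.7 g·m⁻²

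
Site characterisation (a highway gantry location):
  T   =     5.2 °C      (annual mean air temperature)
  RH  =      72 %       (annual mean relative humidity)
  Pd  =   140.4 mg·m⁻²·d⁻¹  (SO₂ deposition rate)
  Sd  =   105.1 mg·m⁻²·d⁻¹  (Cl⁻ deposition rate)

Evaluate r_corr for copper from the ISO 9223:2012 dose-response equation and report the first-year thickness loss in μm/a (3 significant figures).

r_corr = 1.35 μm/a

copper: T≤10 °C ⇒ hinge +0.126·(5.2−10) = -0.6048
  sulphur-dioxide contribution → 0.7325 μm/a
  chloride contribution → 0.6207 μm/a
  total first-year rate 1.353 μm/a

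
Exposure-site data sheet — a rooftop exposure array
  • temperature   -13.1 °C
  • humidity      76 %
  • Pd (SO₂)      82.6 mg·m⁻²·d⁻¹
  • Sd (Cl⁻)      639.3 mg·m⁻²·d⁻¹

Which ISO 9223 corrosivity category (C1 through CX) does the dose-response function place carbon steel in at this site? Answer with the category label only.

carbon steel: temperature factor f = +0.150·(-23.1) = -3.4650
  sulphur-dioxide contribution → 2.512 μm/a
  chloride contribution → 40.72 μm/a
  ⇒ r_corr(carbon steel) = 43.23 μm/a
Category bounds: 25…50 μm/a bracket r_corr ⇒ C3

C3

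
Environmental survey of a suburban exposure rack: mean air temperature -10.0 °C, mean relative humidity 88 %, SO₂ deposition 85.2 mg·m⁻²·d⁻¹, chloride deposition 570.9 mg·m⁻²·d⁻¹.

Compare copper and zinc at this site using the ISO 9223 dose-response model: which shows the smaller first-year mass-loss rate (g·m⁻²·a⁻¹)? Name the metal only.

copper: f(T) = +0.126·(T−10) [T≤10 °C] = -2.5200
  sulphur-dioxide contribution → 0.2436 μm/a
  chloride contribution → 0.828 μm/a
  ⇒ r_corr(copper) = 1.072 μm/a
  mass loss = 1.072 μm/a × 8.96 g/cm³ = 9.601 g·m⁻²·a⁻¹
zinc: temperature factor f = +0.038·(-20.0) = -0.7600
  sulphur-dioxide contribution → 2.443 μm/a
  chloride contribution → 0.5635 μm/a
  total first-year rate 3.007 μm/a
  mass loss = 3.007 μm/a × 7.14 g/cm³ = 21.47 g·m⁻²·a⁻¹
Ordering by g·m⁻²·a⁻¹: zinc (21.5) > copper (9.6)

copper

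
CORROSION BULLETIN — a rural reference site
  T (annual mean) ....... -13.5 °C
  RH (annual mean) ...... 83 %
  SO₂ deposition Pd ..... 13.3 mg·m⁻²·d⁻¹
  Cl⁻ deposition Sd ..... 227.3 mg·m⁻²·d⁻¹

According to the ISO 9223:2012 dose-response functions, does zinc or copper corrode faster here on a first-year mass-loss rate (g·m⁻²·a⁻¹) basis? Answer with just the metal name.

zinc: temperature factor f = +0.038·(-23.5) = -0.8930
  Pd branch = 0.0129·Pd^0.44·e^(0.046·RH+f) = 0.7506 μm/a
  Cl⁻ term: 0.0175·227.3^0.57·exp(0.008·83+0.085·-13.5) = 0.2379
  r_corr = 0.7506 + 0.2379 = 0.9884 μm/a
  mass loss = 0.9884 μm/a × 7.14 g/cm³ = 7.057 g·m⁻²·a⁻¹
copper: f(T) = +0.126·(T−10) [T≤10 °C] = -2.9610
  Pd branch = 0.0053·Pd^0.26·e^(0.059·RH+f) = 0.07199 μm/a
  Sd branch = 0.01025·Sd^0.27·e^(0.036·RH+0.049·T) = 0.4544 μm/a
  r_corr = 0.07199 + 0.4544 = 0.5263 μm/a
  mass loss = 0.5263 μm/a × 8.96 g/cm³ = 4.716 g·m⁻²·a⁻¹
Ordering by g·m⁻²·a⁻¹: zinc (7.06) > copper (4.72)

zinc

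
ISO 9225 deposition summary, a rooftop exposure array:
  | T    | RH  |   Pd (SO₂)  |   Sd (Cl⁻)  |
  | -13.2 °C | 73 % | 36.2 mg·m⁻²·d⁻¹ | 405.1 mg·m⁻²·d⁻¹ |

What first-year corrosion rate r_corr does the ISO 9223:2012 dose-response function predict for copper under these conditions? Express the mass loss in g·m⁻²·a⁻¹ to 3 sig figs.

copper: T≤10 °C ⇒ hinge +0.126·(-13.2−10) = -2.9232
  Pd branch = 0.0053·Pd^0.26·e^(0.059·RH+f) = 0.05377 μm/a
  Cl⁻ term: 0.01025·405.1^0.27·exp(0.036·73+0.049·-13.2) = 0.376
  r_corr = 0.05377 + 0.376 = 0.4298 μm/a
Convert to mass loss: 0.4298 μm/a × 8.96 g/cm³ = 3.851 g·m⁻²·a⁻¹

r_corr = 3.85 g·m⁻²·a⁻¹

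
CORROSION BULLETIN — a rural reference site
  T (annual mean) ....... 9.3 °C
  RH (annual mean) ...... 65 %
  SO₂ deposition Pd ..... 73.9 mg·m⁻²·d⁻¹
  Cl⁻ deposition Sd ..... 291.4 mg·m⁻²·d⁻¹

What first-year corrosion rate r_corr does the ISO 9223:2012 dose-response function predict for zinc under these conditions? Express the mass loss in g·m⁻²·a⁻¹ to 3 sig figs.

r_corr = 23.6 g·m⁻²·a⁻¹

zinc: temperature factor f = +0.038·(-0.7) = -0.0266
  Pd branch = 0.0129·Pd^0.44·e^(0.046·RH+f) = 1.659 μm/a
  Cl⁻ term: 0.0175·291.4^0.57·exp(0.008·65+0.085·9.3) = 1.648
  sum: 1.659 + 1.648 → r_corr = 3.307 μm/a
Convert to mass loss: 3.307 μm/a × 7.14 g/cm³ = 23.61 g·m⁻²·a⁻¹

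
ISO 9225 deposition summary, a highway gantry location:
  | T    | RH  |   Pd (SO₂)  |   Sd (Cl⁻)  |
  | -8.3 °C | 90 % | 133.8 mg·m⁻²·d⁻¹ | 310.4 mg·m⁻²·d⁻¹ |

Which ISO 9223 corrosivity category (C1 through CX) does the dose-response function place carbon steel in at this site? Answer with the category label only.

carbon steel: T≤10 °C ⇒ hinge +0.150·(-8.3−10) = -2.7450
  Pd branch = 1.77·Pd^0.52·e^(0.02·RH+f) = 8.777 μm/a
  Cl⁻ term: 0.102·310.4^0.62·exp(0.033·90+0.04·-8.3) = 50.03
  sum: 8.777 + 50.03 → r_corr = 58.81 μm/a
ISO 9223 Table 2 (carbon steel): 50 < 58.8 ≤ 80 μm/a ⇒ C4

C4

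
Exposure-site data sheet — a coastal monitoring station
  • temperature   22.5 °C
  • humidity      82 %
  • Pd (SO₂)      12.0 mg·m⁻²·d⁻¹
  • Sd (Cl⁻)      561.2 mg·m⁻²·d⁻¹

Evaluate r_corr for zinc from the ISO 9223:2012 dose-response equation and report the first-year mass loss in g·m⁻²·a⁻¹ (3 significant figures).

r_corr = 65.1 g·m⁻²·a⁻¹

zinc: temperature factor f = -0.071·(12.5) = -0.8875
  Pd branch = 0.0129·Pd^0.44·e^(0.046·RH+f) = 0.6889 μm/a
  Cl⁻ term: 0.0175·561.2^0.57·exp(0.008·82+0.085·22.5) = 8.424
  sum: 0.6889 + 8.424 → r_corr = 9.113 μm/a
Convert to mass loss: 9.113 μm/a × 7.14 g/cm³ = 65.07 g·m⁻²·a⁻¹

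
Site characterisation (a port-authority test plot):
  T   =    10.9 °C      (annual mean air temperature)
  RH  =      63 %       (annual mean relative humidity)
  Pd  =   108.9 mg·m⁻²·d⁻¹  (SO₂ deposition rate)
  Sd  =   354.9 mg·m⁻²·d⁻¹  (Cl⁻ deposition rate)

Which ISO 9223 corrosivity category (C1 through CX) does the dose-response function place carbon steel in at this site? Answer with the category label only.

carbon steel: temperature factor f = -0.054·(0.9) = -0.0486
  SO₂ term: 1.77·108.9^0.52·exp(0.02·63-0.0486) = 68.13
  Cl⁻ term: 0.102·354.9^0.62·exp(0.033·63+0.04·10.9) = 48.07
  r_corr = 68.13 + 48.07 = 116.2 μm/a
Category bounds: 80…200 μm/a bracket r_corr ⇒ C5

C5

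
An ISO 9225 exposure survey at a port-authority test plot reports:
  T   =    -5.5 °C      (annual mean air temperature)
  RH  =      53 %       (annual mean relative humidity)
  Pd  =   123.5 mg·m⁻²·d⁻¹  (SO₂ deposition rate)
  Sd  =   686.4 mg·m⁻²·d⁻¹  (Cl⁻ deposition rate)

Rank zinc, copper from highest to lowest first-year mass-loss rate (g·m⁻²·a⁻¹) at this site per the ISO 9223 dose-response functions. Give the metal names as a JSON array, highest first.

zinc: f(T) = +0.038·(T−10) [T≤10 °C] = -0.5890
  SO₂ term: 0.0129·123.5^0.44·exp(0.046·53-0.5890) = 0.6822
  Cl⁻ term: 0.0175·686.4^0.57·exp(0.008·53+0.085·-5.5) = 0.6934
  r_corr = 0.6822 + 0.6934 = 1.376 μm/a
  mass loss = 1.376 μm/a × 7.14 g/cm³ = 9.822 g·m⁻²·a⁻¹
copper: temperature factor f = +0.126·(-15.5) = -1.9530
  SO₂ term: 0.0053·123.5^0.26·exp(0.059·53-1.9530) = 0.05998
  Sd branch = 0.01025·Sd^0.27·e^(0.036·RH+0.049·T) = 0.3077 μm/a
  r_corr = 0.05998 + 0.3077 = 0.3677 μm/a
  mass loss = 0.3677 μm/a × 8.96 g/cm³ = 3.295 g·m⁻²·a⁻¹
Ordering by g·m⁻²·a⁻¹: zinc (9.82) > copper (3.29)

["zinc", "copper"]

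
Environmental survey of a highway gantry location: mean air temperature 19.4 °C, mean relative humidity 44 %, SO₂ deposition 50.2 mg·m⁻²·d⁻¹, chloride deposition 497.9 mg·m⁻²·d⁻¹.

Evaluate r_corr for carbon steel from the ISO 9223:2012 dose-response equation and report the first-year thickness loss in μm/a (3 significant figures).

r_corr = 64.2 μm/a

carbon steel: temperature factor f = -0.054·(9.4) = -0.5076
  SO₂ term: 1.77·50.2^0.52·exp(0.02·44-0.5076) = 19.68
  Sd branch = 0.102·Sd^0.62·e^(0.033·RH+0.04·T) = 44.51 μm/a
  sum: 19.68 + 44.51 → r_corr = 64.19 μm/a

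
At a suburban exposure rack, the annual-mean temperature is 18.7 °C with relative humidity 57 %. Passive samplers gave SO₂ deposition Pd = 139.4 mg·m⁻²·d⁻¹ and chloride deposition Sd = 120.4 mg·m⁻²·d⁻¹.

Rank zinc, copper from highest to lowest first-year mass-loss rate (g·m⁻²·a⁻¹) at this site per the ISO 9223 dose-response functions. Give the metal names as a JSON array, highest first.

zinc: T>10 °C ⇒ hinge -0.071·(18.7−10) = -0.6177
  sulphur-dioxide contribution → 0.8405 μm/a
  chloride contribution → 2.077 μm/a
  ⇒ r_corr(zinc) = 2.917 μm/a
  mass loss = 2.917 μm/a × 7.14 g/cm³ = 20.83 g·m⁻²·a⁻¹
copper: T>10 °C ⇒ hinge -0.080·(18.7−10) = -0.6960
  sulphur-dioxide contribution → 0.2755 μm/a
  chloride contribution → 0.7271 μm/a
  total first-year rate 1.003 μm/a
  mass loss = 1.003 μm/a × 8.96 g/cm³ = 8.983 g·m⁻²·a⁻¹
Ordering by g·m⁻²·a⁻¹: zinc (20.8) > copper (8.98)

["zinc", "copper"]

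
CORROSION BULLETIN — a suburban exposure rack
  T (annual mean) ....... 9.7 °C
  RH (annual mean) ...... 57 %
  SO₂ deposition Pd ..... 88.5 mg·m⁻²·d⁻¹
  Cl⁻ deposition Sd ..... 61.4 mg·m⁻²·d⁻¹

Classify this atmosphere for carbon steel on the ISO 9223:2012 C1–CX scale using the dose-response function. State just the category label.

C4

carbon steel: temperature factor f = +0.150·(-0.3) = -0.0450
  sulphur-dioxide contribution → 54.44 μm/a
  chloride contribution → 12.67 μm/a
  ⇒ r_corr(carbon steel) = 67.11 μm/a
Category bounds: 50…80 μm/a bracket r_corr ⇒ C4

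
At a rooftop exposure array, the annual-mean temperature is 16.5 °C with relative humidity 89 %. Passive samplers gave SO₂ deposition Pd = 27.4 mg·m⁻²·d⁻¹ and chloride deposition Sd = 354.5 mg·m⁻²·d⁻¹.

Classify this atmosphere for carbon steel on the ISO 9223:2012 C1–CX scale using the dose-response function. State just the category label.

carbon steel: temperature factor f = -0.054·(6.5) = -0.3510
  Pd branch = 1.77·Pd^0.52·e^(0.02·RH+f) = 41.32 μm/a
  Sd branch = 0.102·Sd^0.62·e^(0.033·RH+0.04·T) = 141.7 μm/a
  sum: 41.32 + 141.7 → r_corr = 183.1 μm/a
Category bounds: 80…200 μm/a bracket r_corr ⇒ C5

C5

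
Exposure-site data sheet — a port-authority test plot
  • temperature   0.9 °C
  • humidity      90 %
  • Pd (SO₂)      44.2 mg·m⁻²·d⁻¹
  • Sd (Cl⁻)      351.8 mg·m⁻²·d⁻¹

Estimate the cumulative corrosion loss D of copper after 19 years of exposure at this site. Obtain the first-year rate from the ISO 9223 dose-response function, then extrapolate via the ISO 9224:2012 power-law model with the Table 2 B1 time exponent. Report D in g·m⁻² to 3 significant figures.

D(19) = 143 g·m⁻²

copper: f(T) = +0.126·(T−10) [T≤10 °C] = -1.1466
  SO₂ term: 0.0053·44.2^0.26·exp(0.059·90-1.1466) = 0.9125
  Sd branch = 0.01025·Sd^0.27·e^(0.036·RH+0.049·T) = 1.332 μm/a
  sum: 0.9125 + 1.332 → r_corr = 2.244 μm/a
Long-term exponent b (ISO 9224 Table 2, B1) = 0.667
  D(19) = 2.244 × 19^0.667 = 2.244 × 7.127 = 16 μm
  Mass loss = 16 μm × 8.96 g/cm³ = 143.3 g·m⁻²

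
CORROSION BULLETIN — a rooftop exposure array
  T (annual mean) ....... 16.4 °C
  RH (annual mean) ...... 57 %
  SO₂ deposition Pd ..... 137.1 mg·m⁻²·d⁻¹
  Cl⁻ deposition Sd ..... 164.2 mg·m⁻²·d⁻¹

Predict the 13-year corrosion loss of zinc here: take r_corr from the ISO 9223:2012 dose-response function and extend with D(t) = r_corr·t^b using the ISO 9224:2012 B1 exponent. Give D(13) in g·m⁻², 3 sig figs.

zinc: T>10 °C ⇒ hinge -0.071·(16.4−10) = -0.4544
  sulphur-dioxide contribution → 0.9823 μm/a
  chloride contribution → 2.038 μm/a
  total first-year rate 3.021 μm/a
Long-term exponent b (ISO 9224 Table 2, B1) = 0.813
  D(13) = 3.021 × 13^0.813 = 3.021 × 8.047 = 24.31 μm
  Mass loss = 24.31 μm × 7.14 g/cm³ = 173.5 g·m⁻²

D(13) = 174 g·m⁻²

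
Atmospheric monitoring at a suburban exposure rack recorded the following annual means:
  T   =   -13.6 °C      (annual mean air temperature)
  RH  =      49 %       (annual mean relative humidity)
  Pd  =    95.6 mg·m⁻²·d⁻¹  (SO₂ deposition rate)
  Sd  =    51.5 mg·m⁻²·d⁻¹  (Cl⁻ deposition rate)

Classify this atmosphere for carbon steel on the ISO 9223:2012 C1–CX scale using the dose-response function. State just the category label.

carbon steel: temperature factor f = +0.150·(-23.6) = -3.5400
  SO₂ term: 1.77·95.6^0.52·exp(0.02·49-3.5400) = 1.466
  Sd branch = 0.102·Sd^0.62·e^(0.033·RH+0.04·T) = 3.435 μm/a
  r_corr = 1.466 + 3.435 = 4.901 μm/a
Category bounds: 1.3…25 μm/a bracket r_corr ⇒ C2

C2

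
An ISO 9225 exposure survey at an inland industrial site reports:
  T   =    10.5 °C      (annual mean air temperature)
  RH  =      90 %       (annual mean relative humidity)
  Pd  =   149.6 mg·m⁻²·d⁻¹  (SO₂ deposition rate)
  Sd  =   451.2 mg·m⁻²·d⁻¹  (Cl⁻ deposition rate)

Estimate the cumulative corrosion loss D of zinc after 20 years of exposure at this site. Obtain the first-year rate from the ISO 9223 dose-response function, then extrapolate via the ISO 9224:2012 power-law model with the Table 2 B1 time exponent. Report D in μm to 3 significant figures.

zinc: f(T) = -0.071·(T−10) [T>10 °C] = -0.0355
  SO₂ term: 0.0129·149.6^0.44·exp(0.046·90-0.0355) = 7.081
  Sd branch = 0.0175·Sd^0.57·e^(0.008·RH+0.085·T) = 2.86 μm/a
  sum: 7.081 + 2.86 → r_corr = 9.941 μm/a
ISO 9224: D(t) = r_corr · t^b with b = 0.813 (zinc, B1)
  D(20) = 9.941 × 20^0.813 = 9.941 × 11.42 = 113.5 μm

D(20) = 114 μm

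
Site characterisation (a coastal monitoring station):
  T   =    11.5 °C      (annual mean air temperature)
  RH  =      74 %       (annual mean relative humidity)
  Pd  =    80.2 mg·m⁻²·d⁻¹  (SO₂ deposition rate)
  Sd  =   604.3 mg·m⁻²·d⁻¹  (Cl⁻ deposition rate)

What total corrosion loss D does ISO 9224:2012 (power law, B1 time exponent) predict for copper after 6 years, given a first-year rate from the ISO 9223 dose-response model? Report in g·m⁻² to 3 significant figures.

D(6) = 77.4 g·m⁻²

copper: T>10 °C ⇒ hinge -0.080·(11.5−10) = -0.1200
  sulphur-dioxide contribution → 1.157 μm/a
  chloride contribution → 1.457 μm/a
  ⇒ r_corr(copper) = 2.614 μm/a
ISO 9224: D(t) = r_corr · t^b with b = 0.667 (copper, B1)
  D(6) = 2.614 × 6^0.667 = 2.614 × 3.304 = 8.636 μm
  Mass loss = 8.636 μm × 8.96 g/cm³ = 77.37 g·m⁻²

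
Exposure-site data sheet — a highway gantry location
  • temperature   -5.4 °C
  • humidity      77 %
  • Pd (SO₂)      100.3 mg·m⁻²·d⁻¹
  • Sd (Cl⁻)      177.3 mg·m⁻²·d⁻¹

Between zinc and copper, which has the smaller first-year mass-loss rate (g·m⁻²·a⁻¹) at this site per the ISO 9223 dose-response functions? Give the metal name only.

copper

zinc: f(T) = +0.038·(T−10) [T≤10 °C] = -0.5852
  SO₂ term: 0.0129·100.3^0.44·exp(0.046·77-0.5852) = 1.885
  Sd branch = 0.0175·Sd^0.57·e^(0.008·RH+0.085·T) = 0.3917 μm/a
  r_corr = 1.885 + 0.3917 = 2.277 μm/a
  mass loss = 2.277 μm/a × 7.14 g/cm³ = 16.26 g·m⁻²·a⁻¹
copper: f(T) = +0.126·(T−10) [T≤10 °C] = -1.9404
  SO₂ term: 0.0053·100.3^0.26·exp(0.059·77-1.9404) = 0.2371
  Cl⁻ term: 0.01025·177.3^0.27·exp(0.036·77+0.049·-5.4) = 0.5091
  r_corr = 0.2371 + 0.5091 = 0.7462 μm/a
  mass loss = 0.7462 μm/a × 8.96 g/cm³ = 6.686 g·m⁻²·a⁻¹
Ordering by g·m⁻²·a⁻¹: zinc (16.3) > copper (6.69)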